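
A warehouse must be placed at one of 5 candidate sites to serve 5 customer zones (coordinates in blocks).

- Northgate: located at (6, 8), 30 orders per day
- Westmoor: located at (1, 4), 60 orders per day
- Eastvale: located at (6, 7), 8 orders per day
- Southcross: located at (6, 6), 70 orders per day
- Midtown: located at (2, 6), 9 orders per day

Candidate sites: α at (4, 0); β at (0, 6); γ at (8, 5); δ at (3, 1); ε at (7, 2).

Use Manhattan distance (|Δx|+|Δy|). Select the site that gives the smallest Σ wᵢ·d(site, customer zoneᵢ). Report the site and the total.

Total weighted distance at each candidate:
  α (4, 0): total = 1424
  β (0, 6): total = 914
  γ (8, 5): total = 935
  δ (3, 1): total = 1286
  ε (7, 2): total = 1169
Minimum is at β with total 914 blocks.

β, total 914 blocks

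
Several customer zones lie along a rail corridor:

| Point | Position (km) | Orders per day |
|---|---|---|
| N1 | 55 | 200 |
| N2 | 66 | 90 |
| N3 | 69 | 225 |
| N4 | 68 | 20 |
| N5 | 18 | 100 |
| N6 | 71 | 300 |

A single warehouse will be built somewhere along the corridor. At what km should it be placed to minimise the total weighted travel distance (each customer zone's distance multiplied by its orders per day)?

x = 69

For a sum of weighted absolute distances on a line, the optimum is the weighted median (not the mean). Total weight W = 935; half-weight = 467.5.
Sort by position and accumulate weight:
  km 18 (N5, w=100) → cum 100
  km 55 (N1, w=200) → cum 300
  km 66 (N2, w=90) → cum 390
  km 68 (N4, w=20) → cum 410
  km 69 (N3, w=225) → cum 635  ≥ 467.5 → median here
  km 71 (N6, w=300) → cum 935
Optimal location: km 69.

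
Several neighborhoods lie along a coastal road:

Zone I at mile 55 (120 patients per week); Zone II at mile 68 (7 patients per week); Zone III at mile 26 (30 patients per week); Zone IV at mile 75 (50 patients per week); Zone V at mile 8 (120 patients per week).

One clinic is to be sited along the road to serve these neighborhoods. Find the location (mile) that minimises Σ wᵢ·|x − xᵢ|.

For a sum of weighted absolute distances on a line, the optimum is the weighted median (not the mean). Total weight W = 327; half-weight = 163.5.
Sort by position and accumulate weight:
  mile 8 (Zone V, w=120) → cum 120
  mile 26 (Zone III, w=30) → cum 150
  mile 55 (Zone I, w=120) → cum 270  ≥ 163.5 → median here
  mile 68 (Zone II, w=7) → cum 277
  mile 75 (Zone IV, w=50) → cum 327
Optimal location: mile 55.

x = 55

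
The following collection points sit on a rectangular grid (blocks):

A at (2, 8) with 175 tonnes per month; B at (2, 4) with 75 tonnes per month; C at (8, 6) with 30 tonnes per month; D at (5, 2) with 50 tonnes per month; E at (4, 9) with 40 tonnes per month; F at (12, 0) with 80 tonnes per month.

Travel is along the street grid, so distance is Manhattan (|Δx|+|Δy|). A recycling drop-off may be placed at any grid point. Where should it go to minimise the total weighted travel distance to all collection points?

(2, 6)

Manhattan distance separates: Σwᵢ(|x−xᵢ|+|y−yᵢ|) = Σwᵢ|x−xᵢ| + Σwᵢ|y−yᵢ|, so x and y are optimised independently as 1-D weighted medians.
Total weight W = 450; half = 225.
x-coordinate, sorted with cumulative weight:
  x=2 (A, w=175) cum 175
  x=2 (B, w=75) cum 250  ← median
  x=4 (E, w=40) cum 290
  x=5 (D, w=50) cum 340
  x=8 (C, w=30) cum 370
  x=12 (F, w=80) cum 450
⇒ x* = 2
y-coordinate, sorted with cumulative weight:
  y=0 (F, w=80) cum 80
  y=2 (D, w=50) cum 130
  y=4 (B, w=75) cum 205
  y=6 (C, w=30) cum 235  ← median
  y=8 (A, w=175) cum 410
  y=9 (E, w=40) cum 450
⇒ y* = 6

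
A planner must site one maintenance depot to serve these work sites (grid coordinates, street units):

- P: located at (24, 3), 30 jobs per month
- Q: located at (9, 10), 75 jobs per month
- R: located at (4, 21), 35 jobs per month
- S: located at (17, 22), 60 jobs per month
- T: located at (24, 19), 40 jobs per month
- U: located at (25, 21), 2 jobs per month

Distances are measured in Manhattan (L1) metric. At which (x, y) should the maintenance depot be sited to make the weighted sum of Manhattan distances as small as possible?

Manhattan distance separates: Σwᵢ(|x−xᵢ|+|y−yᵢ|) = Σwᵢ|x−xᵢ| + Σwᵢ|y−yᵢ|, so x and y are optimised independently as 1-D weighted medians.
Total weight W = 242; half = 121.
x-coordinate, sorted with cumulative weight:
  x=4 (R, w=35) cum 35
  x=9 (Q, w=75) cum 110
  x=17 (S, w=60) cum 170  ← median
  x=24 (P, w=30) cum 200
  x=24 (T, w=40) cum 240
  x=25 (U, w=2) cum 242
⇒ x* = 17
y-coordinate, sorted with cumulative weight:
  y=3 (P, w=30) cum 30
  y=10 (Q, w=75) cum 105
  y=19 (T, w=40) cum 145  ← median
  y=21 (R, w=35) cum 180
  y=21 (U, w=2) cum 182
  y=22 (S, w=60) cum 242
⇒ y* = 19

(17, 19)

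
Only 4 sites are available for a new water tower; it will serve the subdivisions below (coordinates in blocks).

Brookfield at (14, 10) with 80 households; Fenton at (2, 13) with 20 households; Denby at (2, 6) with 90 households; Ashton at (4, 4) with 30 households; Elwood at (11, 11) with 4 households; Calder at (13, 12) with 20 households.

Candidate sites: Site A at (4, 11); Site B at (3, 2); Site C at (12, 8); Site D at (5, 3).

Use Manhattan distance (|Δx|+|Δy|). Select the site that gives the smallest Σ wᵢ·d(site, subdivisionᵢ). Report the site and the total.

Site A, total 2028 blocks

Total weighted distance at each candidate:
  Site A (4, 11): total = 2028
  Site B (3, 2): total = 2768
  Site C (12, 8): total = 2176
  Site D (5, 3): total = 2536
Minimum is at Site A with total 2028 blocks.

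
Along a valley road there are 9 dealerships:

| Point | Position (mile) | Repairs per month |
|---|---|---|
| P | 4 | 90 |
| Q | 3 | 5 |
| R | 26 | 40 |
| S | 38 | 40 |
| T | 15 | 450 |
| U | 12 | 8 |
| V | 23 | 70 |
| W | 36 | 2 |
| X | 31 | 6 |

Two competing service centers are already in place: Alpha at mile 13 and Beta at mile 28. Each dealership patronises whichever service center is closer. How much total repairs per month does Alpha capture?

553

The indifferent point is the midpoint (13+28)/2 = 20.5; dealerships left of it (closer to Alpha at 13) go to Alpha, those right go to Beta.
  Q at 3 (w=5) → Alpha
  P at 4 (w=90) → Alpha
  U at 12 (w=8) → Alpha
  T at 15 (w=450) → Alpha
  V at 23 (w=70) → Beta
  R at 26 (w=40) → Beta
  X at 31 (w=6) → Beta
  W at 36 (w=2) → Beta
  S at 38 (w=40) → Beta
Alpha captures 553; Beta captures 158.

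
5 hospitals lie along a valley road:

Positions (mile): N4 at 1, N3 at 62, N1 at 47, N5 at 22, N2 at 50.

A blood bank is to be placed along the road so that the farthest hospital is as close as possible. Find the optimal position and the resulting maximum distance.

location 31.5, max distance 30.5

The 1-center on a line is the midpoint of the two extreme points: leftmost at 1, rightmost at 62.
Optimal location = (1 + 62)/2 = 31.5; maximum distance = (62 − 1)/2 = 30.5.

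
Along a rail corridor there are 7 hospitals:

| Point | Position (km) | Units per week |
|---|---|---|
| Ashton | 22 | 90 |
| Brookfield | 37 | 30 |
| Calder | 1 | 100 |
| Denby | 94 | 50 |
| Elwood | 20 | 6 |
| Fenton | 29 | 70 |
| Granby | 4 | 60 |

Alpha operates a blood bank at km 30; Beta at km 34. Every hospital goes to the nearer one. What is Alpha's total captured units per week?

326

The indifferent point is the midpoint (30+34)/2 = 32; hospitals left of it (closer to Alpha at 30) go to Alpha, those right go to Beta.
  Calder at 1 (w=100) → Alpha
  Granby at 4 (w=60) → Alpha
  Elwood at 20 (w=6) → Alpha
  Ashton at 22 (w=90) → Alpha
  Fenton at 29 (w=70) → Alpha
  Brookfield at 37 (w=30) → Beta
  Denby at 94 (w=50) → Beta
Alpha captures 326; Beta captures 80.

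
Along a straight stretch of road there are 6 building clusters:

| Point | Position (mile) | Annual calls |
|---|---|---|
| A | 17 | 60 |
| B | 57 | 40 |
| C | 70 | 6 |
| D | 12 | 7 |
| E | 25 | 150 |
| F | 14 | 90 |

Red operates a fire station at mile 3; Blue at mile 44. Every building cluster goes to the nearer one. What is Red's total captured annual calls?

157

The indifferent point is the midpoint (3+44)/2 = 23.5; building clusters left of it (closer to Red at 3) go to Red, those right go to Blue.
  D at 12 (w=7) → Red
  F at 14 (w=90) → Red
  A at 17 (w=60) → Red
  E at 25 (w=150) → Blue
  B at 57 (w=40) → Blue
  C at 70 (w=6) → Blue
Red captures 157; Blue captures 196.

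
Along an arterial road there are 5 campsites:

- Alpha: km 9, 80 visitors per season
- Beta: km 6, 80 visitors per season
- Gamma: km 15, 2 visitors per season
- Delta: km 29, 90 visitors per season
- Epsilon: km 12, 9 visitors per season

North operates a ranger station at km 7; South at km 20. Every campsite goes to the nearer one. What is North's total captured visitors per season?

169

The indifferent point is the midpoint (7+20)/2 = 13.5; campsites left of it (closer to North at 7) go to North, those right go to South.
  Beta at 6 (w=80) → North
  Alpha at 9 (w=80) → North
  Epsilon at 12 (w=9) → North
  Gamma at 15 (w=2) → South
  Delta at 29 (w=90) → South
North captures 169; South captures 92.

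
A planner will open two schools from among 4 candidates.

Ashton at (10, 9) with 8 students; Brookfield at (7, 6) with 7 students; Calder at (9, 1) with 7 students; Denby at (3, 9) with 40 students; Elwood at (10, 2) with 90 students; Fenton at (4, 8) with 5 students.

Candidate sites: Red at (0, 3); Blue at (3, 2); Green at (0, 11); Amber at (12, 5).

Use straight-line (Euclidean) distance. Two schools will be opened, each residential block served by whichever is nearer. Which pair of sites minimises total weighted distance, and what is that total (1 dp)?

Evaluate every pair (each demand assigned to the nearer of the two):
  {Green, Amber}: total = 600.2
  {Red, Amber}: total = 731.3
  {Blue, Amber}: total = 741.4
  {Blue, Green}: total = 960.6
  {Red, Blue}: total = 1090.1
  {Red, Green}: total = 1273.1
Best pair: {Green, Amber} with total 600.2.

{Green, Amber}, total 600.2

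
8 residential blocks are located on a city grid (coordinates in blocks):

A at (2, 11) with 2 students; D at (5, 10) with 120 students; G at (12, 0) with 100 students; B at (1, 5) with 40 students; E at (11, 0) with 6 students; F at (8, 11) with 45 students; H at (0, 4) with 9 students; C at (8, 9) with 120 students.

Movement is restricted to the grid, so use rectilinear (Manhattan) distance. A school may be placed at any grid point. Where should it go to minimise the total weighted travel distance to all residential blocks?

(8, 9)

Manhattan distance separates: Σwᵢ(|x−xᵢ|+|y−yᵢ|) = Σwᵢ|x−xᵢ| + Σwᵢ|y−yᵢ|, so x and y are optimised independently as 1-D weighted medians.
Total weight W = 442; half = 221.
x-coordinate, sorted with cumulative weight:
  x=0 (H, w=9) cum 9
  x=1 (B, w=40) cum 49
  x=2 (A, w=2) cum 51
  x=5 (D, w=120) cum 171
  x=8 (F, w=45) cum 216
  x=8 (C, w=120) cum 336  ← median
  x=11 (E, w=6) cum 342
  x=12 (G, w=100) cum 442
⇒ x* = 8
y-coordinate, sorted with cumulative weight:
  y=0 (G, w=100) cum 100
  y=0 (E, w=6) cum 106
  y=4 (H, w=9) cum 115
  y=5 (B, w=40) cum 155
  y=9 (C, w=120) cum 275  ← median
  y=10 (D, w=120) cum 395
  y=11 (A, w=2) cum 397
  y=11 (F, w=45) cum 442
⇒ y* = 9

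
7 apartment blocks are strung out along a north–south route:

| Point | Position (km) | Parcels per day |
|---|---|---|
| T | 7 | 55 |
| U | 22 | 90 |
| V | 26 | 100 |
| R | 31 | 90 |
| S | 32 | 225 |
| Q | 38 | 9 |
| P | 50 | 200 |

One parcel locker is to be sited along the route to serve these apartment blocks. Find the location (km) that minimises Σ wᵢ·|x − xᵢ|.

x = 32

For a sum of weighted absolute distances on a line, the optimum is the weighted median (not the mean). Total weight W = 769; half-weight = 384.5.
Sort by position and accumulate weight:
  km 7 (T, w=55) → cum 55
  km 22 (U, w=90) → cum 145
  km 26 (V, w=100) → cum 245
  km 31 (R, w=90) → cum 335
  km 32 (S, w=225) → cum 560  ≥ 384.5 → median here
  km 38 (Q, w=9) → cum 569
  km 50 (P, w=200) → cum 769
Optimal location: km 32.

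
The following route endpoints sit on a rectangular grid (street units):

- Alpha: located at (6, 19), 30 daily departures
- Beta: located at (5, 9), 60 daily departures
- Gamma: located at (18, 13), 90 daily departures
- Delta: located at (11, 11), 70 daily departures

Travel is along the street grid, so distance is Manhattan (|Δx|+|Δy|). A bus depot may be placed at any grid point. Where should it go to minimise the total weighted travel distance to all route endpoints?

Manhattan distance separates: Σwᵢ(|x−xᵢ|+|y−yᵢ|) = Σwᵢ|x−xᵢ| + Σwᵢ|y−yᵢ|, so x and y are optimised independently as 1-D weighted medians.
Total weight W = 250; half = 125.
x-coordinate, sorted with cumulative weight:
  x=5 (Beta, w=60) cum 60
  x=6 (Alpha, w=30) cum 90
  x=11 (Delta, w=70) cum 160  ← median
  x=18 (Gamma, w=90) cum 250
⇒ x* = 11
y-coordinate, sorted with cumulative weight:
  y=9 (Beta, w=60) cum 60
  y=11 (Delta, w=70) cum 130  ← median
  y=13 (Gamma, w=90) cum 220
  y=19 (Alpha, w=30) cum 250
⇒ y* = 11

(11, 11)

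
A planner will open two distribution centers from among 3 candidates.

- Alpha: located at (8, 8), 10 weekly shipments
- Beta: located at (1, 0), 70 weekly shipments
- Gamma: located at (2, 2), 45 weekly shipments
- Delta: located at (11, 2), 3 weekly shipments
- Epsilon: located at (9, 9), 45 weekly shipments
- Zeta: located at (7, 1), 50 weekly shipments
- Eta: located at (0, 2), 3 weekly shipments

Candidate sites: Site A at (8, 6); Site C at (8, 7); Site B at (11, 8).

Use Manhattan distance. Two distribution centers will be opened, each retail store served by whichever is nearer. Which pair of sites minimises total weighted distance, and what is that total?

Evaluate every pair (each demand assigned to the nearer of the two):
  {Site A, Site C}: total = 1862
  {Site A, Site B}: total = 1869
  {Site C, Site B}: total = 2027
Best pair: {Site A, Site C} with total 1862.

{Site A, Site C}, total 1862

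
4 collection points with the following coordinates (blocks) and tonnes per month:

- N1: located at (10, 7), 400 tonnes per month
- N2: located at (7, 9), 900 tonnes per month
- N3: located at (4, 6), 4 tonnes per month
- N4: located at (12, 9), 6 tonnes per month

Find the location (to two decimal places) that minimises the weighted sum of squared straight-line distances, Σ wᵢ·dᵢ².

The minimiser of Σwᵢ‖p−pᵢ‖² is the weighted centroid p* = (Σwᵢpᵢ)/(Σwᵢ).
Σwᵢ = 1310.
Σwᵢxᵢ = 400·10 + 900·7 + 4·4 + 6·12 = 10388.
Σwᵢyᵢ = 400·7 + 900·9 + 4·6 + 6·9 = 10978.
x* = 10388/1310 = 7.93, y* = 10978/1310 = 8.38.

(7.93, 8.38)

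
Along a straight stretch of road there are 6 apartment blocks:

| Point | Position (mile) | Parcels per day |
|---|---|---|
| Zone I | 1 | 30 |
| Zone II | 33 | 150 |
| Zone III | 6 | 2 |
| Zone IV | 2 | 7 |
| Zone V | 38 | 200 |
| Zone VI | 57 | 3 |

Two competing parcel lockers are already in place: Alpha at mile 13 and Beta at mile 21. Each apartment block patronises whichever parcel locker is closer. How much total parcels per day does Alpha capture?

39

The indifferent point is the midpoint (13+21)/2 = 17; apartment blocks left of it (closer to Alpha at 13) go to Alpha, those right go to Beta.
  Zone I at 1 (w=30) → Alpha
  Zone IV at 2 (w=7) → Alpha
  Zone III at 6 (w=2) → Alpha
  Zone II at 33 (w=150) → Beta
  Zone V at 38 (w=200) → Beta
  Zone VI at 57 (w=3) → Beta
Alpha captures 39; Beta captures 353.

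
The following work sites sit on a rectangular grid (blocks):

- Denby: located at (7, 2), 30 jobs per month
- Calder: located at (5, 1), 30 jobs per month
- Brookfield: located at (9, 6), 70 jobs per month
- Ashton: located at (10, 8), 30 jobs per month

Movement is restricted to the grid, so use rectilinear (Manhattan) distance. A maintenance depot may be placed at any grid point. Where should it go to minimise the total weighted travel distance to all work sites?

(9, 6)

Manhattan distance separates: Σwᵢ(|x−xᵢ|+|y−yᵢ|) = Σwᵢ|x−xᵢ| + Σwᵢ|y−yᵢ|, so x and y are optimised independently as 1-D weighted medians.
Total weight W = 160; half = 80.
x-coordinate, sorted with cumulative weight:
  x=5 (Calder, w=30) cum 30
  x=7 (Denby, w=30) cum 60
  x=9 (Brookfield, w=70) cum 130  ← median
  x=10 (Ashton, w=30) cum 160
⇒ x* = 9
y-coordinate, sorted with cumulative weight:
  y=1 (Calder, w=30) cum 30
  y=2 (Denby, w=30) cum 60
  y=6 (Brookfield, w=70) cum 130  ← median
  y=8 (Ashton, w=30) cum 160
⇒ y* = 6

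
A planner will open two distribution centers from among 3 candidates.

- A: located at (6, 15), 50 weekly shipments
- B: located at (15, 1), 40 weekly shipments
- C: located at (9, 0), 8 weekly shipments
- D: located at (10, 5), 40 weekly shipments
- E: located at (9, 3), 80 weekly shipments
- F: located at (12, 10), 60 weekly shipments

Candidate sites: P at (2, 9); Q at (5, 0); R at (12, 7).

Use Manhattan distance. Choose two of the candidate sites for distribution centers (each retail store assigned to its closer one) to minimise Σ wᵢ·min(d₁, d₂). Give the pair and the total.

Evaluate every pair (each demand assigned to the nearer of the two):
  {P, R}: total = 1840
  {Q, R}: total = 1992
  {P, Q}: total = 2592
Best pair: {P, R} with total 1840.

{P, R}, total 1840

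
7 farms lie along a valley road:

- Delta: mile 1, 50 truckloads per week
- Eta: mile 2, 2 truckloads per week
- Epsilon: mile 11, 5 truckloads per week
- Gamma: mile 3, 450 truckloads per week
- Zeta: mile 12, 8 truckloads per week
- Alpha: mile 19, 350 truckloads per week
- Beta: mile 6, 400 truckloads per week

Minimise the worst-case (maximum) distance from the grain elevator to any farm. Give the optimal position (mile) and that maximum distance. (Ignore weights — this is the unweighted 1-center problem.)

location 10, max distance 9

The 1-center on a line is the midpoint of the two extreme points: leftmost at 1, rightmost at 19.
Optimal location = (1 + 19)/2 = 10; maximum distance = (19 − 1)/2 = 9.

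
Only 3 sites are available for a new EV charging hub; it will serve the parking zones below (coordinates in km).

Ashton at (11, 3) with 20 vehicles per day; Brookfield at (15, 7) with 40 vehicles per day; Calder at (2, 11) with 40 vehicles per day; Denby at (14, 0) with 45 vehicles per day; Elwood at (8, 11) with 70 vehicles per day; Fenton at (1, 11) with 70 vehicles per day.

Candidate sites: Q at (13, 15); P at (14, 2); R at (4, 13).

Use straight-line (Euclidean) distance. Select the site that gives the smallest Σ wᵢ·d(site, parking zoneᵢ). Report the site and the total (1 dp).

Total weighted distance at each candidate:
  Q (13, 15): total = 3051.5
  P (14, 2): total = 2821.2
  R (4, 13): total = 2162.0
Minimum is at R with total 2162.0 km.

R, total 2162.0 km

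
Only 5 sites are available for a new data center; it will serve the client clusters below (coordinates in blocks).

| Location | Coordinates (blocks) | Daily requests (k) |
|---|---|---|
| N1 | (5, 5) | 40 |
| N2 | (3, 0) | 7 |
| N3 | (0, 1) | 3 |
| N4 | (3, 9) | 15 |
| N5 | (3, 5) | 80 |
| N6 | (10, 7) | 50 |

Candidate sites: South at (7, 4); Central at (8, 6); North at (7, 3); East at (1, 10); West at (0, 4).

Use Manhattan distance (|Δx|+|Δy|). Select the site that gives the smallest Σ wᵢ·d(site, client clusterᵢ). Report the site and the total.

Total weighted distance at each candidate:
  South (7, 4): total = 1041
  Central (8, 6): total = 1026
  North (7, 3): total = 1216
  East (1, 10): total = 1679
  West (0, 4): total = 1388
Minimum is at Central with total 1026 blocks.

Central, total 1026 blocks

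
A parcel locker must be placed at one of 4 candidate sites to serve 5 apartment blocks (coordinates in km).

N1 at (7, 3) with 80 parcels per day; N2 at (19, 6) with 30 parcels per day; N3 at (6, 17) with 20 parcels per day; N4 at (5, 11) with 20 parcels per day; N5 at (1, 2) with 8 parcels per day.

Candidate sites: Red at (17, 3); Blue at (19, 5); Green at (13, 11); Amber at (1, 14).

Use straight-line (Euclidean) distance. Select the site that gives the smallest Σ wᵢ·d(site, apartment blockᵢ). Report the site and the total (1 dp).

Green, total 1498.7 km

Total weighted distance at each candidate:
  Red (17, 3): total = 1681.0
  Blue (19, 5): total = 1807.7
  Green (13, 11): total = 1498.7
  Amber (1, 14): total = 1905.9
Minimum is at Green with total 1498.7 km.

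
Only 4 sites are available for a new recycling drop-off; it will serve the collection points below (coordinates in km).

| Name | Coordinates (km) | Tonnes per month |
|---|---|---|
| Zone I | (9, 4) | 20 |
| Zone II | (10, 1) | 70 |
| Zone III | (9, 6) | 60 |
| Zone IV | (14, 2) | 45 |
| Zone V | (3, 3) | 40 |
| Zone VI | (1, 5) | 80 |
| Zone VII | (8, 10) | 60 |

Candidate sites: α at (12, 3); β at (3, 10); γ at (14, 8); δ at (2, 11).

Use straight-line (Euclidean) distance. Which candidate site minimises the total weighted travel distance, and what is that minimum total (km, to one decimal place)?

Total weighted distance at each candidate:
  α (12, 3): total = 2354.6
  β (3, 10): total = 3023.4
  γ (14, 8): total = 3215.7
  δ (2, 11): total = 3459.6
Minimum is at α with total 2354.6 km.

α, total 2354.6 km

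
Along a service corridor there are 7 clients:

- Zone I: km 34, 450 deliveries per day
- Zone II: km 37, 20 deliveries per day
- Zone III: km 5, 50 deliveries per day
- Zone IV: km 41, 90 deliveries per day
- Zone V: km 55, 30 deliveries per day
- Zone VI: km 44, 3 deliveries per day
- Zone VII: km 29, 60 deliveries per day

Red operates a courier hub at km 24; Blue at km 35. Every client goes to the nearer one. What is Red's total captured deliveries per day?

The indifferent point is the midpoint (24+35)/2 = 29.5; clients left of it (closer to Red at 24) go to Red, those right go to Blue.
  Zone III at 5 (w=50) → Red
  Zone VII at 29 (w=60) → Red
  Zone I at 34 (w=450) → Blue
  Zone II at 37 (w=20) → Blue
  Zone IV at 41 (w=90) → Blue
  Zone VI at 44 (w=3) → Blue
  Zone V at 55 (w=30) → Blue
Red captures 110; Blue captures 593.

110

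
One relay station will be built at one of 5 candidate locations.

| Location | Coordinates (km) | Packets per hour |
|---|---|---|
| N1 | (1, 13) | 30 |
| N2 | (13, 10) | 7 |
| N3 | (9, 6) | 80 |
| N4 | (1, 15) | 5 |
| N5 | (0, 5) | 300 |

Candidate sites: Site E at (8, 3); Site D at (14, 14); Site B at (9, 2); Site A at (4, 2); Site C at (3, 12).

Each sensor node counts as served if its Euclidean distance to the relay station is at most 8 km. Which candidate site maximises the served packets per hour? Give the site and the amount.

Coverage radius r = 8 km; a point is covered iff (Δx)²+(Δy)² ≤ 8² = 64.
  Site E (8, 3): covers {N3} → 80
  Site D (14, 14): covers {N2} → 7
  Site B (9, 2): covers {N3} → 80
  Site A (4, 2): covers {N3, N5} → 380
  Site C (3, 12): covers {N1, N4, N5} → 335
Maximum coverage at Site A: 380 packets per hour.

Site A, covering 380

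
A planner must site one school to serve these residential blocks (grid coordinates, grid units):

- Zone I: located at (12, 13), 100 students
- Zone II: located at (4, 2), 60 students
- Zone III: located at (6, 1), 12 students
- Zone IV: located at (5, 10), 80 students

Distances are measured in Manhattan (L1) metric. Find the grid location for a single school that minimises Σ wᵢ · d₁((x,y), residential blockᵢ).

(5, 10)

Manhattan distance separates: Σwᵢ(|x−xᵢ|+|y−yᵢ|) = Σwᵢ|x−xᵢ| + Σwᵢ|y−yᵢ|, so x and y are optimised independently as 1-D weighted medians.
Total weight W = 252; half = 126.
x-coordinate, sorted with cumulative weight:
  x=4 (Zone II, w=60) cum 60
  x=5 (Zone IV, w=80) cum 140  ← median
  x=6 (Zone III, w=12) cum 152
  x=12 (Zone I, w=100) cum 252
⇒ x* = 5
y-coordinate, sorted with cumulative weight:
  y=1 (Zone III, w=12) cum 12
  y=2 (Zone II, w=60) cum 72
  y=10 (Zone IV, w=80) cum 152  ← median
  y=13 (Zone I, w=100) cum 252
⇒ y* = 10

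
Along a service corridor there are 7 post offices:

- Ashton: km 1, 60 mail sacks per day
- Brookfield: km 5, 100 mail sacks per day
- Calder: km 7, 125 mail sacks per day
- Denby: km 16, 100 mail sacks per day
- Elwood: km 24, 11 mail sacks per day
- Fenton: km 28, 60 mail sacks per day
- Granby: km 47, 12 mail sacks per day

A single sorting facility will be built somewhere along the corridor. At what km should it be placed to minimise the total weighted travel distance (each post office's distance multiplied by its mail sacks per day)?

x = 7

For a sum of weighted absolute distances on a line, the optimum is the weighted median (not the mean). Total weight W = 468; half-weight = 234.
Sort by position and accumulate weight:
  km 1 (Ashton, w=60) → cum 60
  km 5 (Brookfield, w=100) → cum 160
  km 7 (Calder, w=125) → cum 285  ≥ 234 → median here
  km 16 (Denby, w=100) → cum 385
  km 24 (Elwood, w=11) → cum 396
  km 28 (Fenton, w=60) → cum 456
  km 47 (Granby, w=12) → cum 468
Optimal location: km 7.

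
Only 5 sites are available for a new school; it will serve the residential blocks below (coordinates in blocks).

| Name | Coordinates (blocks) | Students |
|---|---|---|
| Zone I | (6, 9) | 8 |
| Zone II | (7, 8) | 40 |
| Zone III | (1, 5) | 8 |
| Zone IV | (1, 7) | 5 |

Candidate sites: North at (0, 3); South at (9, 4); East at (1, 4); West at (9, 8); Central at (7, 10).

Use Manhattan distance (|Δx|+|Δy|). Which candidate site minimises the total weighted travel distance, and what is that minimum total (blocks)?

Central, total 229 blocks

Total weighted distance at each candidate:
  North (0, 3): total = 625
  South (9, 4): total = 431
  East (1, 4): total = 503
  West (9, 8): total = 245
  Central (7, 10): total = 229
Minimum is at Central with total 229 blocks.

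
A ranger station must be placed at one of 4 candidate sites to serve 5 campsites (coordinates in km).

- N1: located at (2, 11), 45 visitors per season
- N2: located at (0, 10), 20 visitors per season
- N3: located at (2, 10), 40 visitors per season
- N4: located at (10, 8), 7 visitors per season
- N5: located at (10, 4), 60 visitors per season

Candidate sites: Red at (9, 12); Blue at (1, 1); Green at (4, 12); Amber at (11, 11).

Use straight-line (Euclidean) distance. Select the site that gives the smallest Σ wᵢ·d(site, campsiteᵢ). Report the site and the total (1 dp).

Green, total 953.7 km

Total weighted distance at each candidate:
  Red (9, 12): total = 1306.4
  Blue (1, 1): total = 1644.6
  Green (4, 12): total = 953.7
  Amber (11, 11): total = 1434.5
Minimum is at Green with total 953.7 km.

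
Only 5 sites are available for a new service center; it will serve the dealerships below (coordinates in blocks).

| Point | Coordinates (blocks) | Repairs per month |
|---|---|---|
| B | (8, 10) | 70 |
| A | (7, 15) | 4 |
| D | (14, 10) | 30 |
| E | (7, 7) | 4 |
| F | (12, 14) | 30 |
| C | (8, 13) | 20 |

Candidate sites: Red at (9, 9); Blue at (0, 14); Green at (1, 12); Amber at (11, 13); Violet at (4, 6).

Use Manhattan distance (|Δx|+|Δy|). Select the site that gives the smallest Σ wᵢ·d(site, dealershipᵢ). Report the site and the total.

Total weighted distance at each candidate:
  Red (9, 9): total = 708
  Blue (0, 14): total = 2008
  Green (1, 12): total = 1710
  Amber (11, 13): total = 784
  Violet (4, 6): total = 1744
Minimum is at Red with total 708 blocks.

Red, total 708 blocks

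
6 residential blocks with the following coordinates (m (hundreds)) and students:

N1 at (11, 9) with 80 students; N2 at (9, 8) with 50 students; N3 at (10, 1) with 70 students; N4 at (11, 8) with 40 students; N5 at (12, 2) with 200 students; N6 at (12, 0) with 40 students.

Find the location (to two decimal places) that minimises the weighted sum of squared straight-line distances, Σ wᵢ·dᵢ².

The minimiser of Σwᵢ‖p−pᵢ‖² is the weighted centroid p* = (Σwᵢpᵢ)/(Σwᵢ).
Σwᵢ = 480.
Σwᵢxᵢ = 80·11 + 50·9 + 70·10 + 40·11 + 200·12 + 40·12 = 5350.
Σwᵢyᵢ = 80·9 + 50·8 + 70·1 + 40·8 + 200·2 + 40·0 = 1910.
x* = 5350/480 = 11.15, y* = 1910/480 = 3.98.

(11.15, 3.98)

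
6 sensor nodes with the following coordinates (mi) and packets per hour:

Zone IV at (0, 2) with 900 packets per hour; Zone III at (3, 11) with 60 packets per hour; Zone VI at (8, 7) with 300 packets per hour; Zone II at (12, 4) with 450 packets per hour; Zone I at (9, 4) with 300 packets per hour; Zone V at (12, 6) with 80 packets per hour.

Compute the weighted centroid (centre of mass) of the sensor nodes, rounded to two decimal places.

(5.57, 3.85)

The minimiser of Σwᵢ‖p−pᵢ‖² is the weighted centroid p* = (Σwᵢpᵢ)/(Σwᵢ).
Σwᵢ = 2090.
Σwᵢxᵢ = 900·0 + 60·3 + 300·8 + 450·12 + 300·9 + 80·12 = 11640.
Σwᵢyᵢ = 900·2 + 60·11 + 300·7 + 450·4 + 300·4 + 80·6 = 8040.
x* = 11640/2090 = 5.57, y* = 8040/2090 = 3.85.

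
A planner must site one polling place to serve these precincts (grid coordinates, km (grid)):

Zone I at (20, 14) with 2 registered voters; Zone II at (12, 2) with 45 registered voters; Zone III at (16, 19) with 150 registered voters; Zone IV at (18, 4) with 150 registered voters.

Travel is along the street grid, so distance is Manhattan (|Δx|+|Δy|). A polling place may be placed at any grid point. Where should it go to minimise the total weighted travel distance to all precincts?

(16, 4)

Manhattan distance separates: Σwᵢ(|x−xᵢ|+|y−yᵢ|) = Σwᵢ|x−xᵢ| + Σwᵢ|y−yᵢ|, so x and y are optimised independently as 1-D weighted medians.
Total weight W = 347; half = 173.5.
x-coordinate, sorted with cumulative weight:
  x=12 (Zone II, w=45) cum 45
  x=16 (Zone III, w=150) cum 195  ← median
  x=18 (Zone IV, w=150) cum 345
  x=20 (Zone I, w=2) cum 347
⇒ x* = 16
y-coordinate, sorted with cumulative weight:
  y=2 (Zone II, w=45) cum 45
  y=4 (Zone IV, w=150) cum 195  ← median
  y=14 (Zone I, w=2) cum 197
  y=19 (Zone III, w=150) cum 347
⇒ y* = 4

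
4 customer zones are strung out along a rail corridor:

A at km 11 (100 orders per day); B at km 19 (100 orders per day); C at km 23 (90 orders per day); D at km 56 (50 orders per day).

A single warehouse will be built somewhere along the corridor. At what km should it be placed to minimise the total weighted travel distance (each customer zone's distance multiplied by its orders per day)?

For a sum of weighted absolute distances on a line, the optimum is the weighted median (not the mean). Total weight W = 340; half-weight = 170.
Sort by position and accumulate weight:
  km 11 (A, w=100) → cum 100
  km 19 (B, w=100) → cum 200  ≥ 170 → median here
  km 23 (C, w=90) → cum 290
  km 56 (D, w=50) → cum 340
Optimal location: km 19.

x = 19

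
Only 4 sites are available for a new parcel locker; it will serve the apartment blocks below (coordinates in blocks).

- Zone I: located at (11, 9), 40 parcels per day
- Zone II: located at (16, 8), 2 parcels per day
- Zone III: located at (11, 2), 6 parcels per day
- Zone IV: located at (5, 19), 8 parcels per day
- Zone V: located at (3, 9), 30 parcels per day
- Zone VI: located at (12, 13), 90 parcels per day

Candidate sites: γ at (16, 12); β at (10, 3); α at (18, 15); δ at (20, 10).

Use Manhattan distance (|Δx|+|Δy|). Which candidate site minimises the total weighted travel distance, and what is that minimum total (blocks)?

Total weighted distance at each candidate:
  γ (16, 12): total = 1492
  β (10, 3): total = 1952
  α (18, 15): total = 2144
  δ (20, 10): total = 2236
Minimum is at γ with total 1492 blocks.

γ, total 1492 blocks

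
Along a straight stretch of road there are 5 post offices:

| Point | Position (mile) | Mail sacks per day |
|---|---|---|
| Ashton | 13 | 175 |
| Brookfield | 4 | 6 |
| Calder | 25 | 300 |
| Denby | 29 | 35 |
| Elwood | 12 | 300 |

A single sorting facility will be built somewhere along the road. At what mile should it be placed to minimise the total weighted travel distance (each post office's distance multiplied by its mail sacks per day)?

x = 13

For a sum of weighted absolute distances on a line, the optimum is the weighted median (not the mean). Total weight W = 816; half-weight = 408.
Sort by position and accumulate weight:
  mile 4 (Brookfield, w=6) → cum 6
  mile 12 (Elwood, w=300) → cum 306
  mile 13 (Ashton, w=175) → cum 481  ≥ 408 → median here
  mile 25 (Calder, w=300) → cum 781
  mile 29 (Denby, w=35) → cum 816
Optimal location: mile 13.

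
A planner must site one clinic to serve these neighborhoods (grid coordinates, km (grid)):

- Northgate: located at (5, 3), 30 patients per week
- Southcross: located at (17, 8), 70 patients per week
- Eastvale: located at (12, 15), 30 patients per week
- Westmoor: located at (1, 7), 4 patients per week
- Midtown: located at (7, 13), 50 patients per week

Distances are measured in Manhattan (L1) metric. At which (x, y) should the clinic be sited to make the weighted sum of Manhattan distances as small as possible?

(12, 8)

Manhattan distance separates: Σwᵢ(|x−xᵢ|+|y−yᵢ|) = Σwᵢ|x−xᵢ| + Σwᵢ|y−yᵢ|, so x and y are optimised independently as 1-D weighted medians.
Total weight W = 184; half = 92.
x-coordinate, sorted with cumulative weight:
  x=1 (Westmoor, w=4) cum 4
  x=5 (Northgate, w=30) cum 34
  x=7 (Midtown, w=50) cum 84
  x=12 (Eastvale, w=30) cum 114  ← median
  x=17 (Southcross, w=70) cum 184
⇒ x* = 12
y-coordinate, sorted with cumulative weight:
  y=3 (Northgate, w=30) cum 30
  y=7 (Westmoor, w=4) cum 34
  y=8 (Southcross, w=70) cum 104  ← median
  y=13 (Midtown, w=50) cum 154
  y=15 (Eastvale, w=30) cum 184
⇒ y* = 8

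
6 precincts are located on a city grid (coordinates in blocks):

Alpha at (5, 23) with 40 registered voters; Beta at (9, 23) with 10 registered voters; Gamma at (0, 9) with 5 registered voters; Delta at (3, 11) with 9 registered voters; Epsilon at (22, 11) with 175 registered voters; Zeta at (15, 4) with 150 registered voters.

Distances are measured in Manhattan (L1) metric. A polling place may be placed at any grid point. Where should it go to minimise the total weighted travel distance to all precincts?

Manhattan distance separates: Σwᵢ(|x−xᵢ|+|y−yᵢ|) = Σwᵢ|x−xᵢ| + Σwᵢ|y−yᵢ|, so x and y are optimised independently as 1-D weighted medians.
Total weight W = 389; half = 194.5.
x-coordinate, sorted with cumulative weight:
  x=0 (Gamma, w=5) cum 5
  x=3 (Delta, w=9) cum 14
  x=5 (Alpha, w=40) cum 54
  x=9 (Beta, w=10) cum 64
  x=15 (Zeta, w=150) cum 214  ← median
  x=22 (Epsilon, w=175) cum 389
⇒ x* = 15
y-coordinate, sorted with cumulative weight:
  y=4 (Zeta, w=150) cum 150
  y=9 (Gamma, w=5) cum 155
  y=11 (Delta, w=9) cum 164
  y=11 (Epsilon, w=175) cum 339  ← median
  y=23 (Alpha, w=40) cum 379
  y=23 (Beta, w=10) cum 389
⇒ y* = 11

(15, 11)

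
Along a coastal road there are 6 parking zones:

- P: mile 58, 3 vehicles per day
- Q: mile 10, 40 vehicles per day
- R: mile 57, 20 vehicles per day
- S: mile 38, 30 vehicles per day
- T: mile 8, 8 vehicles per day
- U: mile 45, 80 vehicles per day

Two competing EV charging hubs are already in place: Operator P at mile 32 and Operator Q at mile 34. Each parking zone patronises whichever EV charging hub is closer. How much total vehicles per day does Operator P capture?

The indifferent point is the midpoint (32+34)/2 = 33; parking zones left of it (closer to Operator P at 32) go to Operator P, those right go to Operator Q.
  T at 8 (w=8) → Operator P
  Q at 10 (w=40) → Operator P
  S at 38 (w=30) → Operator Q
  U at 45 (w=80) → Operator Q
  R at 57 (w=20) → Operator Q
  P at 58 (w=3) → Operator Q
Operator P captures 48; Operator Q captures 133.

48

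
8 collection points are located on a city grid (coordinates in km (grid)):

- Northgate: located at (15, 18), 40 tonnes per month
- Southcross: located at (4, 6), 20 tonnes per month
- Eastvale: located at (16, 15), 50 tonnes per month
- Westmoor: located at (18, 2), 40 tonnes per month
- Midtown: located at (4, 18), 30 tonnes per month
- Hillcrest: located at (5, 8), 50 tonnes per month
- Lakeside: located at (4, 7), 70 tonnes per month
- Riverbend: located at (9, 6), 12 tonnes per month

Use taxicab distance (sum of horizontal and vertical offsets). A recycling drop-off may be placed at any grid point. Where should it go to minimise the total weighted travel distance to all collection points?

(5, 8)

Manhattan distance separates: Σwᵢ(|x−xᵢ|+|y−yᵢ|) = Σwᵢ|x−xᵢ| + Σwᵢ|y−yᵢ|, so x and y are optimised independently as 1-D weighted medians.
Total weight W = 312; half = 156.
x-coordinate, sorted with cumulative weight:
  x=4 (Southcross, w=20) cum 20
  x=4 (Midtown, w=30) cum 50
  x=4 (Lakeside, w=70) cum 120
  x=5 (Hillcrest, w=50) cum 170  ← median
  x=9 (Riverbend, w=12) cum 182
  x=15 (Northgate, w=40) cum 222
  x=16 (Eastvale, w=50) cum 272
  x=18 (Westmoor, w=40) cum 312
⇒ x* = 5
y-coordinate, sorted with cumulative weight:
  y=2 (Westmoor, w=40) cum 40
  y=6 (Southcross, w=20) cum 60
  y=6 (Riverbend, w=12) cum 72
  y=7 (Lakeside, w=70) cum 142
  y=8 (Hillcrest, w=50) cum 192  ← median
  y=15 (Eastvale, w=50) cum 242
  y=18 (Northgate, w=40) cum 282
  y=18 (Midtown, w=30) cum 312
⇒ y* = 8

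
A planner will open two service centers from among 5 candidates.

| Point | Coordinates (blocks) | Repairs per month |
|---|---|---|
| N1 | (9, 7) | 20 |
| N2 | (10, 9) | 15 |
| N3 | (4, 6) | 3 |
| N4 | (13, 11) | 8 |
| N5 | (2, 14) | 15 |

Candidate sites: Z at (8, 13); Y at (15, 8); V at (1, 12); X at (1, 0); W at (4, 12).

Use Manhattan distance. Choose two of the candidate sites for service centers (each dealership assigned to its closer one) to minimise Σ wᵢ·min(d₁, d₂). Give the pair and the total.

{Y, V}, total 342

Evaluate every pair (each demand assigned to the nearer of the two):
  {Y, V}: total = 342
  {Y, W}: total = 348
  {Z, V}: total = 358
  {Z, W}: total = 364
  {Z, Y}: total = 408
  {Z, X}: total = 418
  {V, W}: total = 478
  {X, W}: total = 493
  {Y, X}: total = 522
  {V, X}: total = 616
Best pair: {Y, V} with total 342.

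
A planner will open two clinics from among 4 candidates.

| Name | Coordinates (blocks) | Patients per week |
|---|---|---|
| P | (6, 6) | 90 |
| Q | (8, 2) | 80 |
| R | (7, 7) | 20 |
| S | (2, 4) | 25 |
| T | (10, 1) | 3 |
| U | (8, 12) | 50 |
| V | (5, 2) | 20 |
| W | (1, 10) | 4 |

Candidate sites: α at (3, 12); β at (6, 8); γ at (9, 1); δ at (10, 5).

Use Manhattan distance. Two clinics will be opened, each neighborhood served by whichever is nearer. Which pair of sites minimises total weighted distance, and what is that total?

Evaluate every pair (each demand assigned to the nearer of the two):
  {β, γ}: total = 1011
  {β, δ}: total = 1300
  {α, β}: total = 1499
  {γ, δ}: total = 1544
  {α, δ}: total = 1613
  {α, γ}: total = 1634
Best pair: {β, γ} with total 1011.

{β, γ}, total 1011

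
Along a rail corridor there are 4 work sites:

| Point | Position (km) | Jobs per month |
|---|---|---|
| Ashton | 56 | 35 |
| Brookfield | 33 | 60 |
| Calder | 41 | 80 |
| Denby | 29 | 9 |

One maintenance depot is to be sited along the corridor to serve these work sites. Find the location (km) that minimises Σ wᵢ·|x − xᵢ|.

For a sum of weighted absolute distances on a line, the optimum is the weighted median (not the mean). Total weight W = 184; half-weight = 92.
Sort by position and accumulate weight:
  km 29 (Denby, w=9) → cum 9
  km 33 (Brookfield, w=60) → cum 69
  km 41 (Calder, w=80) → cum 149  ≥ 92 → median here
  km 56 (Ashton, w=35) → cum 184
Optimal location: km 41.

x = 41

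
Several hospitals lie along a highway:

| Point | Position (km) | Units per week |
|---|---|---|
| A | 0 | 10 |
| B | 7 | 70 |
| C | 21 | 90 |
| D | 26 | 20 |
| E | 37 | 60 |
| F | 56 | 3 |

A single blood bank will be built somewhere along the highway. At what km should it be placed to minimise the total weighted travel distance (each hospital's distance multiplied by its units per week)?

x = 21

For a sum of weighted absolute distances on a line, the optimum is the weighted median (not the mean). Total weight W = 253; half-weight = 126.5.
Sort by position and accumulate weight:
  km 0 (A, w=10) → cum 10
  km 7 (B, w=70) → cum 80
  km 21 (C, w=90) → cum 170  ≥ 126.5 → median here
  km 26 (D, w=20) → cum 190
  km 37 (E, w=60) → cum 250
  km 56 (F, w=3) → cum 253
Optimal location: km 21.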